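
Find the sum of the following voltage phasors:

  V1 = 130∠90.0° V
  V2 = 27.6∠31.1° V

Step 1 — Convert each phasor to rectangular form:
  V1 = 130·(cos(90.0°) + j·sin(90.0°)) = 0 + j130 V
  V2 = 27.6·(cos(31.1°) + j·sin(31.1°)) = 23.63 + j14.26 V
Step 2 — Sum components: V_total = 23.63 + j144.3 V.
Step 3 — Convert to polar: |V_total| = 146.2 V, ∠V_total = 80.7°.

V_total = 146.2∠80.7° V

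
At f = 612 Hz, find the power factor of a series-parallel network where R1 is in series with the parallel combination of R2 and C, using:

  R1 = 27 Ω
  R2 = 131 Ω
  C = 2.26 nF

Step 1 — Angular frequency: ω = 2π·f = 2π·612 = 3845 rad/s.
Step 2 — Component impedances:
  R1: Z = R = 27 Ω
  R2: Z = R = 131 Ω
  C: Z = 1/(jωC) = -j/(ω·C) = 0 - j1.151e+05 Ω
Step 3 — Parallel branch: R2 || C = 1/(1/R2 + 1/C) = 131 - j0.1491 Ω.
Step 4 — Series with R1: Z_total = R1 + (R2 || C) = 158 - j0.1491 Ω = 158∠-0.1° Ω.
Step 5 — Power factor: PF = cos(φ) = Re(Z)/|Z| = 158/158 = 1.
Step 6 — Type: Im(Z) = -0.1491 ⇒ leading (phase φ = -0.1°).

PF = 1 (leading, φ = -0.1°)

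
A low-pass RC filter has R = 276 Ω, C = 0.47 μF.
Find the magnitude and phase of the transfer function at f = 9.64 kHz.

Step 1 — Angular frequency: ω = 2π·9640 = 6.057e+04 rad/s.
Step 2 — Transfer function: H(jω) = 1/(1 + jωRC).
Step 3 — Denominator: 1 + jωRC = 1 + j·6.057e+04·276·4.7e-07 = 1 + j7.857.
Step 4 — H = 0.01594 - j0.1252.
Step 5 — Magnitude: |H| = 0.1263 (-18.0 dB); phase: φ = -82.7°.

|H| = 0.1263 (-18.0 dB), φ = -82.7°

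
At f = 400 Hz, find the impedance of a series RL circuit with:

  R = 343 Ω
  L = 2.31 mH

Step 1 — Angular frequency: ω = 2π·f = 2π·400 = 2513 rad/s.
Step 2 — Component impedances:
  R: Z = R = 343 Ω
  L: Z = jωL = j·2513·0.00231 = 0 + j5.806 Ω
Step 3 — Series combination: Z_total = R + L = 343 + j5.806 Ω = 343∠1.0° Ω.

Z = 343 + j5.806 Ω = 343∠1.0° Ω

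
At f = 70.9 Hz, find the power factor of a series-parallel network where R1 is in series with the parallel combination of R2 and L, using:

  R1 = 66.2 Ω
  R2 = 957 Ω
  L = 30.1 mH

Step 1 — Angular frequency: ω = 2π·f = 2π·70.9 = 445.5 rad/s.
Step 2 — Component impedances:
  R1: Z = R = 66.2 Ω
  R2: Z = R = 957 Ω
  L: Z = jωL = j·445.5·0.0301 = 0 + j13.41 Ω
Step 3 — Parallel branch: R2 || L = 1/(1/R2 + 1/L) = 0.1878 + j13.41 Ω.
Step 4 — Series with R1: Z_total = R1 + (R2 || L) = 66.39 + j13.41 Ω = 67.73∠11.4° Ω.
Step 5 — Power factor: PF = cos(φ) = Re(Z)/|Z| = 66.39/67.73 = 0.9802.
Step 6 — Type: Im(Z) = 13.41 ⇒ lagging (phase φ = 11.4°).

PF = 0.9802 (lagging, φ = 11.4°)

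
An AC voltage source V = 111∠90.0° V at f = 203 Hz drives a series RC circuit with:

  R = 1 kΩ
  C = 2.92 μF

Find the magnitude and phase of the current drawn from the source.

Step 1 — Angular frequency: ω = 2π·f = 2π·203 = 1275 rad/s.
Step 2 — Component impedances:
  R: Z = R = 1000 Ω
  C: Z = 1/(jωC) = -j/(ω·C) = 0 - j268.5 Ω
Step 3 — Series combination: Z_total = R + C = 1000 - j268.5 Ω = 1035∠-15.0° Ω.
Step 4 — Source phasor: V = 111∠90.0° V = 0 + j111 V.
Step 5 — Ohm's law: I = V / Z_total = (0 + j111) / (1000 - j268.5) = -0.0278 + j0.1035 A.
Step 6 — Convert to polar: |I| = 0.1072 A, ∠I = 105.0°.

I = 0.1072∠105.0° A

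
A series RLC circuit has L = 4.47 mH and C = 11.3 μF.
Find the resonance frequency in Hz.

Step 1 — Resonance condition Im(Z)=0 gives ω₀ = 1/√(LC).
Step 2 — ω₀ = 1/√(0.00447·1.13e-05) = 4449 rad/s.
Step 3 — f₀ = ω₀/(2π) = 708.2 Hz.

f₀ = 708.2 Hz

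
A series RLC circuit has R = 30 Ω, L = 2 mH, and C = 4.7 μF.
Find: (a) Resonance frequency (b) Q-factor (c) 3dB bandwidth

Step 1 — Resonance: ω₀ = 1/√(LC) = 1/√(0.002·4.7e-06) = 1.031e+04 rad/s.
Step 2 — f₀ = ω₀/(2π) = 1642 Hz.
Step 3 — Series Q: Q = ω₀L/R = 1.031e+04·0.002/30 = 0.6876.
Step 4 — Bandwidth: Δω = ω₀/Q = 1.5e+04 rad/s; BW = Δω/(2π) = 2387 Hz.

(a) f₀ = 1642 Hz  (b) Q = 0.6876  (c) BW = 2387 Hz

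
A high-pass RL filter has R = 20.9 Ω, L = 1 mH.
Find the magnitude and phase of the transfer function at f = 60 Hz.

Step 1 — Angular frequency: ω = 2π·60 = 377 rad/s.
Step 2 — Transfer function: H(jω) = jωL/(R + jωL).
Step 3 — Numerator jωL = j·0.377; denominator R + jωL = 20.9 + j0.377.
Step 4 — H = 0.0003253 + j0.01803.
Step 5 — Magnitude: |H| = 0.01803 (-34.9 dB); phase: φ = 89.0°.

|H| = 0.01803 (-34.9 dB), φ = 89.0°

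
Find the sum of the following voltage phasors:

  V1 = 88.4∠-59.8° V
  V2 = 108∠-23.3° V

Step 1 — Convert each phasor to rectangular form:
  V1 = 88.4·(cos(-59.8°) + j·sin(-59.8°)) = 44.47 - j76.4 V
  V2 = 108·(cos(-23.3°) + j·sin(-23.3°)) = 99.19 - j42.72 V
Step 2 — Sum components: V_total = 143.7 - j119.1 V.
Step 3 — Convert to polar: |V_total| = 186.6 V, ∠V_total = -39.7°.

V_total = 186.6∠-39.7° V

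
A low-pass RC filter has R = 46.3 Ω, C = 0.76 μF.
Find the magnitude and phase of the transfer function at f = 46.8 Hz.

Step 1 — Angular frequency: ω = 2π·46.8 = 294.1 rad/s.
Step 2 — Transfer function: H(jω) = 1/(1 + jωRC).
Step 3 — Denominator: 1 + jωRC = 1 + j·294.1·46.3·7.6e-07 = 1 + j0.01035.
Step 4 — H = 0.9999 - j0.01035.
Step 5 — Magnitude: |H| = 0.9999 (-0.0 dB); phase: φ = -0.6°.

|H| = 0.9999 (-0.0 dB), φ = -0.6°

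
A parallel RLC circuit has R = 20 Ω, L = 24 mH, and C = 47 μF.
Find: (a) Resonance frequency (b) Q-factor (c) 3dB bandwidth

Step 1 — Resonance: ω₀ = 1/√(LC) = 1/√(0.024·4.7e-05) = 941.6 rad/s.
Step 2 — f₀ = ω₀/(2π) = 149.9 Hz.
Step 3 — Parallel Q: Q = R/(ω₀L) = 20/(941.6·0.024) = 0.8851.
Step 4 — Bandwidth: Δω = ω₀/Q = 1064 rad/s; BW = Δω/(2π) = 169.3 Hz.

(a) f₀ = 149.9 Hz  (b) Q = 0.8851  (c) BW = 169.3 Hz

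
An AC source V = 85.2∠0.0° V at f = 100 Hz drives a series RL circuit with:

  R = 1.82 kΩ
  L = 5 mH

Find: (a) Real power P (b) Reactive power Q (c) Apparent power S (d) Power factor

Step 1 — Angular frequency: ω = 2π·f = 2π·100 = 628.3 rad/s.
Step 2 — Component impedances:
  R: Z = R = 1820 Ω
  L: Z = jωL = j·628.3·0.005 = 0 + j3.142 Ω
Step 3 — Series combination: Z_total = R + L = 1820 + j3.142 Ω = 1820∠0.1° Ω.
Step 4 — Source phasor: V = 85.2∠0.0° V = 85.2 V.
Step 5 — Current: I = V / Z = 0.04681 - j8.081e-05 A = 0.04681∠-0.1° A.
Step 6 — Complex power: S = V·I* = 3.988 + j0.006885 VA.
Step 7 — Real power: P = Re(S) = 3.988 W.
Step 8 — Reactive power: Q = Im(S) = 0.006885 VAR.
Step 9 — Apparent power: |S| = 3.988 VA.
Step 10 — Power factor: PF = P/|S| = 1 (lagging).

(a) P = 3.988 W  (b) Q = 0.006885 VAR  (c) S = 3.988 VA  (d) PF = 1 (lagging)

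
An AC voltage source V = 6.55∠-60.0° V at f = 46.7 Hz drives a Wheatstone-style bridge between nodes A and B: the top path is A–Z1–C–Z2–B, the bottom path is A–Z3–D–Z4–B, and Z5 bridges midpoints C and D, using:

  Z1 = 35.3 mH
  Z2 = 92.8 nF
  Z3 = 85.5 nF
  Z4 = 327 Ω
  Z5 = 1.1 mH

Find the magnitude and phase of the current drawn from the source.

Step 1 — Angular frequency: ω = 2π·f = 2π·46.7 = 293.4 rad/s.
Step 2 — Component impedances:
  Z1: Z = jωL = j·293.4·0.0353 = 0 + j10.36 Ω
  Z2: Z = 1/(jωC) = -j/(ω·C) = 0 - j3.672e+04 Ω
  Z3: Z = 1/(jωC) = -j/(ω·C) = 0 - j3.986e+04 Ω
  Z4: Z = R = 327 Ω
  Z5: Z = jωL = j·293.4·0.0011 = 0 + j0.3228 Ω
Step 3 — Bridge requires nodal analysis (the Z5 bridge couples midpoints C and D, so the two paths cannot be reduced to a simple series/parallel combination). Setting node B to ground and injecting 1 A at node A, the 3-node admittance system at A, C, D solves to V_A = Z_AB = 327 + j7.772 Ω = 327.1∠1.4° Ω.
Step 4 — Source phasor: V = 6.55∠-60.0° V = 3.275 - j5.672 V.
Step 5 — Ohm's law: I = V / Z_total = (3.275 - j5.672) / (327 + j7.772) = 0.009598 - j0.01758 A.
Step 6 — Convert to polar: |I| = 0.02003 A, ∠I = -61.4°.

I = 0.02003∠-61.4° A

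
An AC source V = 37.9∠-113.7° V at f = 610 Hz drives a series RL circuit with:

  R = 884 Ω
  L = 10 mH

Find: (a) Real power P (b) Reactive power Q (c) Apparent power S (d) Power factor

Step 1 — Angular frequency: ω = 2π·f = 2π·610 = 3833 rad/s.
Step 2 — Component impedances:
  R: Z = R = 884 Ω
  L: Z = jωL = j·3833·0.01 = 0 + j38.33 Ω
Step 3 — Series combination: Z_total = R + L = 884 + j38.33 Ω = 884.8∠2.5° Ω.
Step 4 — Source phasor: V = 37.9∠-113.7° V = -15.23 - j34.7 V.
Step 5 — Current: I = V / Z = -0.0189 - j0.03844 A = 0.04283∠-116.2° A.
Step 6 — Complex power: S = V·I* = 1.622 + j0.07032 VA.
Step 7 — Real power: P = Re(S) = 1.622 W.
Step 8 — Reactive power: Q = Im(S) = 0.07032 VAR.
Step 9 — Apparent power: |S| = 1.623 VA.
Step 10 — Power factor: PF = P/|S| = 0.9991 (lagging).

(a) P = 1.622 W  (b) Q = 0.07032 VAR  (c) S = 1.623 VA  (d) PF = 0.9991 (lagging)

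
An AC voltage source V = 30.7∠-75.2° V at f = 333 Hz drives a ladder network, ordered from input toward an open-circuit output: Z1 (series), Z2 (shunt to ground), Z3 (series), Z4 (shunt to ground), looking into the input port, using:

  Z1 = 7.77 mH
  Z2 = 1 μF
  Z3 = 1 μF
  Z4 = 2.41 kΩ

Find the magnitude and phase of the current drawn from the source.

Step 1 — Angular frequency: ω = 2π·f = 2π·333 = 2092 rad/s.
Step 2 — Component impedances:
  Z1: Z = jωL = j·2092·0.00777 = 0 + j16.26 Ω
  Z2: Z = 1/(jωC) = -j/(ω·C) = 0 - j477.9 Ω
  Z3: Z = 1/(jωC) = -j/(ω·C) = 0 - j477.9 Ω
  Z4: Z = R = 2410 Ω
Step 3 — Ladder network (open output): work backward from the far end, alternating series and parallel combinations. Z_in = 81.9 - j429.2 Ω = 436.9∠-79.2° Ω.
Step 4 — Source phasor: V = 30.7∠-75.2° V = 7.842 - j29.68 V.
Step 5 — Ohm's law: I = V / Z_total = (7.842 - j29.68) / (81.9 - j429.2) = 0.07009 + j0.004897 A.
Step 6 — Convert to polar: |I| = 0.07026 A, ∠I = 4.0°.

I = 0.07026∠4.0° A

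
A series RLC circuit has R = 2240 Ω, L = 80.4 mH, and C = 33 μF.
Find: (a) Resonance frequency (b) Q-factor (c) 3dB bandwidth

Step 1 — Resonance condition Im(Z)=0 gives ω₀ = 1/√(LC).
Step 2 — ω₀ = 1/√(0.0804·3.3e-05) = 613.9 rad/s.
Step 3 — f₀ = ω₀/(2π) = 97.71 Hz.
Step 4 — Series Q: Q = ω₀L/R = 613.9·0.0804/2240 = 0.02204.
Step 5 — 3dB bandwidth: Δω = ω₀/Q = 2.786e+04 rad/s; BW = Δω/(2π) = 4434 Hz.

(a) f₀ = 97.71 Hz  (b) Q = 0.02204  (c) BW = 4434 Hz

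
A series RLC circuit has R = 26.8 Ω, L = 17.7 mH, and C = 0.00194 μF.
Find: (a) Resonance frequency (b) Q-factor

Step 1 — Resonance condition Im(Z)=0 gives ω₀ = 1/√(LC).
Step 2 — ω₀ = 1/√(0.0177·1.94e-09) = 1.707e+05 rad/s.
Step 3 — f₀ = ω₀/(2π) = 2.716e+04 Hz.
Step 4 — Series Q: Q = ω₀L/R = 1.707e+05·0.0177/26.8 = 112.7.

(a) f₀ = 2.716e+04 Hz  (b) Q = 112.7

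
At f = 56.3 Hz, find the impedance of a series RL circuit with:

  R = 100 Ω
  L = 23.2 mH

Step 1 — Angular frequency: ω = 2π·f = 2π·56.3 = 353.7 rad/s.
Step 2 — Component impedances:
  R: Z = R = 100 Ω
  L: Z = jωL = j·353.7·0.0232 = 0 + j8.207 Ω
Step 3 — Series combination: Z_total = R + L = 100 + j8.207 Ω = 100.3∠4.7° Ω.

Z = 100 + j8.207 Ω = 100.3∠4.7° Ω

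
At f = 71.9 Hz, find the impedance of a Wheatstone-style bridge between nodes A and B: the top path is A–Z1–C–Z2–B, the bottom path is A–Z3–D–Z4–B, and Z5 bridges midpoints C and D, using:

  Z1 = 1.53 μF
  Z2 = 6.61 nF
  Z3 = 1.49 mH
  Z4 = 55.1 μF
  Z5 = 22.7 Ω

Step 1 — Angular frequency: ω = 2π·f = 2π·71.9 = 451.8 rad/s.
Step 2 — Component impedances:
  Z1: Z = 1/(jωC) = -j/(ω·C) = 0 - j1447 Ω
  Z2: Z = 1/(jωC) = -j/(ω·C) = 0 - j3.349e+05 Ω
  Z3: Z = jωL = j·451.8·0.00149 = 0 + j0.6731 Ω
  Z4: Z = 1/(jωC) = -j/(ω·C) = 0 - j40.17 Ω
  Z5: Z = R = 22.7 Ω
Step 3 — Bridge requires nodal analysis (the Z5 bridge couples midpoints C and D, so the two paths cannot be reduced to a simple series/parallel combination). Setting node B to ground and injecting 1 A at node A, the 3-node admittance system at A, C, D solves to V_A = Z_AB = 7.778e-06 - j39.5 Ω = 39.5∠-90.0° Ω.

Z = 7.778e-06 - j39.5 Ω = 39.5∠-90.0° Ω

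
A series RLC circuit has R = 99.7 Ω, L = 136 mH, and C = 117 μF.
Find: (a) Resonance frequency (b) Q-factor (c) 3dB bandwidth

Step 1 — Resonance: ω₀ = 1/√(LC) = 1/√(0.136·0.000117) = 250.7 rad/s.
Step 2 — f₀ = ω₀/(2π) = 39.9 Hz.
Step 3 — Series Q: Q = ω₀L/R = 250.7·0.136/99.7 = 0.342.
Step 4 — Bandwidth: Δω = ω₀/Q = 733.1 rad/s; BW = Δω/(2π) = 116.7 Hz.

(a) f₀ = 39.9 Hz  (b) Q = 0.342  (c) BW = 116.7 Hz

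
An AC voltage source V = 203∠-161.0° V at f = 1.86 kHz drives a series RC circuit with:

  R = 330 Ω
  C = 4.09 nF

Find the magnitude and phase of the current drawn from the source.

Step 1 — Angular frequency: ω = 2π·f = 2π·1860 = 1.169e+04 rad/s.
Step 2 — Component impedances:
  R: Z = R = 330 Ω
  C: Z = 1/(jωC) = -j/(ω·C) = 0 - j2.092e+04 Ω
Step 3 — Series combination: Z_total = R + C = 330 - j2.092e+04 Ω = 2.092e+04∠-89.1° Ω.
Step 4 — Source phasor: V = 203∠-161.0° V = -191.9 - j66.09 V.
Step 5 — Ohm's law: I = V / Z_total = (-191.9 - j66.09) / (330 - j2.092e+04) = 0.003014 - j0.009222 A.
Step 6 — Convert to polar: |I| = 0.009702 A, ∠I = -71.9°.

I = 0.009702∠-71.9° A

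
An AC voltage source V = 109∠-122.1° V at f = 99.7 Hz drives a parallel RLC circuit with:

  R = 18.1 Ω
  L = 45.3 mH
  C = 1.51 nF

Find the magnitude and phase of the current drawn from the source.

Step 1 — Angular frequency: ω = 2π·f = 2π·99.7 = 626.4 rad/s.
Step 2 — Component impedances:
  R: Z = R = 18.1 Ω
  L: Z = jωL = j·626.4·0.0453 = 0 + j28.38 Ω
  C: Z = 1/(jωC) = -j/(ω·C) = 0 - j1.057e+06 Ω
Step 3 — Parallel combination: 1/Z_total = 1/R + 1/L + 1/C; Z_total = 12.87 + j8.206 Ω = 15.26∠32.5° Ω.
Step 4 — Source phasor: V = 109∠-122.1° V = -57.92 - j92.34 V.
Step 5 — Ohm's law: I = V / Z_total = (-57.92 - j92.34) / (12.87 + j8.206) = -6.454 - j3.06 A.
Step 6 — Convert to polar: |I| = 7.143 A, ∠I = -154.6°.

I = 7.143∠-154.6° A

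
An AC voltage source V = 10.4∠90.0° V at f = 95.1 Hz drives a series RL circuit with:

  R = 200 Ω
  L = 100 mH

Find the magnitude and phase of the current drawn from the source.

Step 1 — Angular frequency: ω = 2π·f = 2π·95.1 = 597.5 rad/s.
Step 2 — Component impedances:
  R: Z = R = 200 Ω
  L: Z = jωL = j·597.5·0.1 = 0 + j59.75 Ω
Step 3 — Series combination: Z_total = R + L = 200 + j59.75 Ω = 208.7∠16.6° Ω.
Step 4 — Source phasor: V = 10.4∠90.0° V = 0 + j10.4 V.
Step 5 — Ohm's law: I = V / Z_total = (0 + j10.4) / (200 + j59.75) = 0.01426 + j0.04774 A.
Step 6 — Convert to polar: |I| = 0.04982 A, ∠I = 73.4°.

I = 0.04982∠73.4° A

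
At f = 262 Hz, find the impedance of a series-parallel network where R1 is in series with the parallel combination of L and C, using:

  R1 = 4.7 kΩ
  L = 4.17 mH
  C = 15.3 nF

Step 1 — Angular frequency: ω = 2π·f = 2π·262 = 1646 rad/s.
Step 2 — Component impedances:
  R1: Z = R = 4700 Ω
  L: Z = jωL = j·1646·0.00417 = 0 + j6.865 Ω
  C: Z = 1/(jωC) = -j/(ω·C) = 0 - j3.97e+04 Ω
Step 3 — Parallel branch: L || C = 1/(1/L + 1/C) = 0 + j6.866 Ω.
Step 4 — Series with R1: Z_total = R1 + (L || C) = 4700 + j6.866 Ω = 4700∠0.1° Ω.

Z = 4700 + j6.866 Ω = 4700∠0.1° Ω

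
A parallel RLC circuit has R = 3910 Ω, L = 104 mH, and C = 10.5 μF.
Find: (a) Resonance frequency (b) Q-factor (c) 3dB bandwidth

Step 1 — Resonance: ω₀ = 1/√(LC) = 1/√(0.104·1.05e-05) = 956.9 rad/s.
Step 2 — f₀ = ω₀/(2π) = 152.3 Hz.
Step 3 — Parallel Q: Q = R/(ω₀L) = 3910/(956.9·0.104) = 39.29.
Step 4 — Bandwidth: Δω = ω₀/Q = 24.36 rad/s; BW = Δω/(2π) = 3.877 Hz.

(a) f₀ = 152.3 Hz  (b) Q = 39.29  (c) BW = 3.877 Hz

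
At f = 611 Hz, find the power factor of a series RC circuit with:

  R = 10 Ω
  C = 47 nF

Step 1 — Angular frequency: ω = 2π·f = 2π·611 = 3839 rad/s.
Step 2 — Component impedances:
  R: Z = R = 10 Ω
  C: Z = 1/(jωC) = -j/(ω·C) = 0 - j5542 Ω
Step 3 — Series combination: Z_total = R + C = 10 - j5542 Ω = 5542∠-89.9° Ω.
Step 4 — Power factor: PF = cos(φ) = Re(Z)/|Z| = 10/5542 = 0.001804.
Step 5 — Type: Im(Z) = -5542 ⇒ leading (phase φ = -89.9°).

PF = 0.001804 (leading, φ = -89.9°)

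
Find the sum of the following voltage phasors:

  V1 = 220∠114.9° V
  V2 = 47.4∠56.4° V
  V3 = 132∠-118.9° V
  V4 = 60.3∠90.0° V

Step 1 — Convert each phasor to rectangular form:
  V1 = 220·(cos(114.9°) + j·sin(114.9°)) = -92.63 + j199.5 V
  V2 = 47.4·(cos(56.4°) + j·sin(56.4°)) = 26.23 + j39.48 V
  V3 = 132·(cos(-118.9°) + j·sin(-118.9°)) = -63.79 - j115.6 V
  V4 = 60.3·(cos(90.0°) + j·sin(90.0°)) = 0 + j60.3 V
Step 2 — Sum components: V_total = -130.2 + j183.8 V.
Step 3 — Convert to polar: |V_total| = 225.2 V, ∠V_total = 125.3°.

V_total = 225.2∠125.3° V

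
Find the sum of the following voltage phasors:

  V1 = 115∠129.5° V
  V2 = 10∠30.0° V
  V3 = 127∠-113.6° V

Step 1 — Convert each phasor to rectangular form:
  V1 = 115·(cos(129.5°) + j·sin(129.5°)) = -73.15 + j88.74 V
  V2 = 10·(cos(30.0°) + j·sin(30.0°)) = 8.66 + j5 V
  V3 = 127·(cos(-113.6°) + j·sin(-113.6°)) = -50.84 - j116.4 V
Step 2 — Sum components: V_total = -115.3 - j22.64 V.
Step 3 — Convert to polar: |V_total| = 117.5 V, ∠V_total = -168.9°.

V_total = 117.5∠-168.9° V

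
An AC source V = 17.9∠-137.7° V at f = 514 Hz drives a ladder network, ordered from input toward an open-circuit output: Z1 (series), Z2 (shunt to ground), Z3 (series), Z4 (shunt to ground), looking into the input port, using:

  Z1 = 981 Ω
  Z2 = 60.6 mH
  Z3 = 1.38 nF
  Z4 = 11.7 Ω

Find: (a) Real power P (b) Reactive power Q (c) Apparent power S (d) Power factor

Step 1 — Angular frequency: ω = 2π·f = 2π·514 = 3230 rad/s.
Step 2 — Component impedances:
  Z1: Z = R = 981 Ω
  Z2: Z = jωL = j·3230·0.0606 = 0 + j195.7 Ω
  Z3: Z = 1/(jωC) = -j/(ω·C) = 0 - j2.244e+05 Ω
  Z4: Z = R = 11.7 Ω
Step 3 — Ladder network (open output): work backward from the far end, alternating series and parallel combinations. Z_in = 981 + j195.9 Ω = 1000∠11.3° Ω.
Step 4 — Source phasor: V = 17.9∠-137.7° V = -13.24 - j12.05 V.
Step 5 — Current: I = V / Z = -0.01534 - j0.009218 A = 0.01789∠-149.0° A.
Step 6 — Complex power: S = V·I* = 0.3141 + j0.06272 VA.
Step 7 — Real power: P = Re(S) = 0.3141 W.
Step 8 — Reactive power: Q = Im(S) = 0.06272 VAR.
Step 9 — Apparent power: |S| = 0.3203 VA.
Step 10 — Power factor: PF = P/|S| = 0.9806 (lagging).

(a) P = 0.3141 W  (b) Q = 0.06272 VAR  (c) S = 0.3203 VA  (d) PF = 0.9806 (lagging)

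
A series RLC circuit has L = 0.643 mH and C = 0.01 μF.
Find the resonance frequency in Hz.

Step 1 — Resonance condition Im(Z)=0 gives ω₀ = 1/√(LC).
Step 2 — ω₀ = 1/√(0.000643·1e-08) = 3.944e+05 rad/s.
Step 3 — f₀ = ω₀/(2π) = 6.276e+04 Hz.

f₀ = 6.276e+04 Hz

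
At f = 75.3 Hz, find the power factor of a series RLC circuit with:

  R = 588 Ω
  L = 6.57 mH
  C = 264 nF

Step 1 — Angular frequency: ω = 2π·f = 2π·75.3 = 473.1 rad/s.
Step 2 — Component impedances:
  R: Z = R = 588 Ω
  L: Z = jωL = j·473.1·0.00657 = 0 + j3.108 Ω
  C: Z = 1/(jωC) = -j/(ω·C) = 0 - j8006 Ω
Step 3 — Series combination: Z_total = R + L + C = 588 - j8003 Ω = 8025∠-85.8° Ω.
Step 4 — Power factor: PF = cos(φ) = Re(Z)/|Z| = 588/8025 = 0.07327.
Step 5 — Type: Im(Z) = -8003 ⇒ leading (phase φ = -85.8°).

PF = 0.07327 (leading, φ = -85.8°)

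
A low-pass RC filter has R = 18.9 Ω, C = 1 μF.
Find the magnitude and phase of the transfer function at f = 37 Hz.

Step 1 — Angular frequency: ω = 2π·37 = 232.5 rad/s.
Step 2 — Transfer function: H(jω) = 1/(1 + jωRC).
Step 3 — Denominator: 1 + jωRC = 1 + j·232.5·18.9·1e-06 = 1 + j0.004394.
Step 4 — H = 1 - j0.004394.
Step 5 — Magnitude: |H| = 1 (-0.0 dB); phase: φ = -0.3°.

|H| = 1 (-0.0 dB), φ = -0.3°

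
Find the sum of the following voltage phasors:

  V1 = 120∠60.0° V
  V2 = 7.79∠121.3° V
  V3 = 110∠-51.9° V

Step 1 — Convert each phasor to rectangular form:
  V1 = 120·(cos(60.0°) + j·sin(60.0°)) = 60 + j103.9 V
  V2 = 7.79·(cos(121.3°) + j·sin(121.3°)) = -4.047 + j6.656 V
  V3 = 110·(cos(-51.9°) + j·sin(-51.9°)) = 67.87 - j86.56 V
Step 2 — Sum components: V_total = 123.8 + j24.02 V.
Step 3 — Convert to polar: |V_total| = 126.1 V, ∠V_total = 11.0°.

V_total = 126.1∠11.0° V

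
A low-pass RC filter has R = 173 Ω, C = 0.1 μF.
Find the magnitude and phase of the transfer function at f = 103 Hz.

Step 1 — Angular frequency: ω = 2π·103 = 647.2 rad/s.
Step 2 — Transfer function: H(jω) = 1/(1 + jωRC).
Step 3 — Denominator: 1 + jωRC = 1 + j·647.2·173·1e-07 = 1 + j0.0112.
Step 4 — H = 0.9999 - j0.01119.
Step 5 — Magnitude: |H| = 0.9999 (-0.0 dB); phase: φ = -0.6°.

|H| = 0.9999 (-0.0 dB), φ = -0.6°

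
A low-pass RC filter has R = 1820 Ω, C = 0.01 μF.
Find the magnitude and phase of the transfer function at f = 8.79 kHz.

Step 1 — Angular frequency: ω = 2π·8790 = 5.523e+04 rad/s.
Step 2 — Transfer function: H(jω) = 1/(1 + jωRC).
Step 3 — Denominator: 1 + jωRC = 1 + j·5.523e+04·1820·1e-08 = 1 + j1.005.
Step 4 — H = 0.4974 - j0.5.
Step 5 — Magnitude: |H| = 0.7053 (-3.0 dB); phase: φ = -45.1°.

|H| = 0.7053 (-3.0 dB), φ = -45.1°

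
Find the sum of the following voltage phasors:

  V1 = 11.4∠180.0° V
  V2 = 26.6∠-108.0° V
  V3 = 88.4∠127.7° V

Step 1 — Convert each phasor to rectangular form:
  V1 = 11.4·(cos(180.0°) + j·sin(180.0°)) = -11.4 V
  V2 = 26.6·(cos(-108.0°) + j·sin(-108.0°)) = -8.22 - j25.3 V
  V3 = 88.4·(cos(127.7°) + j·sin(127.7°)) = -54.06 + j69.94 V
Step 2 — Sum components: V_total = -73.68 + j44.65 V.
Step 3 — Convert to polar: |V_total| = 86.15 V, ∠V_total = 148.8°.

V_total = 86.15∠148.8° V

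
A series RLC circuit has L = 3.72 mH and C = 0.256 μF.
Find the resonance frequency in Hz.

Step 1 — Resonance condition Im(Z)=0 gives ω₀ = 1/√(LC).
Step 2 — ω₀ = 1/√(0.00372·2.56e-07) = 3.24e+04 rad/s.
Step 3 — f₀ = ω₀/(2π) = 5157 Hz.

f₀ = 5157 Hz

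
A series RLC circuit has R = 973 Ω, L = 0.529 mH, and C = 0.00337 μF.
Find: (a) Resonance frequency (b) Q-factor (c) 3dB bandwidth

Step 1 — Resonance: ω₀ = 1/√(LC) = 1/√(0.000529·3.37e-09) = 7.49e+05 rad/s.
Step 2 — f₀ = ω₀/(2π) = 1.192e+05 Hz.
Step 3 — Series Q: Q = ω₀L/R = 7.49e+05·0.000529/973 = 0.4072.
Step 4 — Bandwidth: Δω = ω₀/Q = 1.839e+06 rad/s; BW = Δω/(2π) = 2.927e+05 Hz.

(a) f₀ = 1.192e+05 Hz  (b) Q = 0.4072  (c) BW = 2.927e+05 Hz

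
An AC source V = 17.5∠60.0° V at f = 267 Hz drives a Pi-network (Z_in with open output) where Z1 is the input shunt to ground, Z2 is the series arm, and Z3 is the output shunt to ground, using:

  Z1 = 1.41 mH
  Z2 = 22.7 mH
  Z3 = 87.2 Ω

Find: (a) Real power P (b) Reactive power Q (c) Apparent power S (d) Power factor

Step 1 — Angular frequency: ω = 2π·f = 2π·267 = 1678 rad/s.
Step 2 — Component impedances:
  Z1: Z = jωL = j·1678·0.00141 = 0 + j2.365 Ω
  Z2: Z = jωL = j·1678·0.0227 = 0 + j38.08 Ω
  Z3: Z = R = 87.2 Ω
Step 3 — With open output, the series arm Z2 and the output shunt Z3 appear in series to ground: Z2 + Z3 = 87.2 + j38.08 Ω.
Step 4 — Parallel with input shunt Z1: Z_in = Z1 || (Z2 + Z3) = 0.0528 + j2.341 Ω = 2.342∠88.7° Ω.
Step 5 — Source phasor: V = 17.5∠60.0° V = 8.75 + j15.16 V.
Step 6 — Current: I = V / Z = 6.555 - j3.59 A = 7.474∠-28.7° A.
Step 7 — Complex power: S = V·I* = 2.95 + j130.8 VA.
Step 8 — Real power: P = Re(S) = 2.95 W.
Step 9 — Reactive power: Q = Im(S) = 130.8 VAR.
Step 10 — Apparent power: |S| = 130.8 VA.
Step 11 — Power factor: PF = P/|S| = 0.02255 (lagging).

(a) P = 2.95 W  (b) Q = 130.8 VAR  (c) S = 130.8 VA  (d) PF = 0.02255 (lagging)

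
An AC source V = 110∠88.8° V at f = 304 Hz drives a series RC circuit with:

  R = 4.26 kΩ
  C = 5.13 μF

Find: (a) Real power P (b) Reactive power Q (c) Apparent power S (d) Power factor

Step 1 — Angular frequency: ω = 2π·f = 2π·304 = 1910 rad/s.
Step 2 — Component impedances:
  R: Z = R = 4260 Ω
  C: Z = 1/(jωC) = -j/(ω·C) = 0 - j102.1 Ω
Step 3 — Series combination: Z_total = R + C = 4260 - j102.1 Ω = 4261∠-1.4° Ω.
Step 4 — Source phasor: V = 110∠88.8° V = 2.304 + j110 V.
Step 5 — Current: I = V / Z = -7.764e-05 + j0.02581 A = 0.02581∠90.2° A.
Step 6 — Complex power: S = V·I* = 2.839 - j0.06801 VA.
Step 7 — Real power: P = Re(S) = 2.839 W.
Step 8 — Reactive power: Q = Im(S) = -0.06801 VAR.
Step 9 — Apparent power: |S| = 2.84 VA.
Step 10 — Power factor: PF = P/|S| = 0.9997 (leading).

(a) P = 2.839 W  (b) Q = -0.06801 VAR  (c) S = 2.84 VA  (d) PF = 0.9997 (leading)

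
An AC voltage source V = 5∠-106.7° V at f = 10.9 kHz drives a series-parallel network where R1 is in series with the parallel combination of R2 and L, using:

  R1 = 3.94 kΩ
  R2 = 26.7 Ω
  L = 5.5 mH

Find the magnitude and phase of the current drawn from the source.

Step 1 — Angular frequency: ω = 2π·f = 2π·1.09e+04 = 6.849e+04 rad/s.
Step 2 — Component impedances:
  R1: Z = R = 3940 Ω
  R2: Z = R = 26.7 Ω
  L: Z = jωL = j·6.849e+04·0.0055 = 0 + j376.7 Ω
Step 3 — Parallel branch: R2 || L = 1/(1/R2 + 1/L) = 26.57 + j1.883 Ω.
Step 4 — Series with R1: Z_total = R1 + (R2 || L) = 3967 + j1.883 Ω = 3967∠0.0° Ω.
Step 5 — Source phasor: V = 5∠-106.7° V = -1.437 - j4.789 V.
Step 6 — Ohm's law: I = V / Z_total = (-1.437 - j4.789) / (3967 + j1.883) = -0.0003628 - j0.001207 A.
Step 7 — Convert to polar: |I| = 0.001261 A, ∠I = -106.7°.

I = 0.001261∠-106.7° A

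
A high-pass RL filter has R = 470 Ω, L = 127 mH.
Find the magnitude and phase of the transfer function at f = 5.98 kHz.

Step 1 — Angular frequency: ω = 2π·5980 = 3.757e+04 rad/s.
Step 2 — Transfer function: H(jω) = jωL/(R + jωL).
Step 3 — Numerator jωL = j·4772; denominator R + jωL = 470 + j4772.
Step 4 — H = 0.9904 + j0.09755.
Step 5 — Magnitude: |H| = 0.9952 (-0.0 dB); phase: φ = 5.6°.

|H| = 0.9952 (-0.0 dB), φ = 5.6°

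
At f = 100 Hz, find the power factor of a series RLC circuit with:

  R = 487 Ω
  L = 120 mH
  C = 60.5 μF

Step 1 — Angular frequency: ω = 2π·f = 2π·100 = 628.3 rad/s.
Step 2 — Component impedances:
  R: Z = R = 487 Ω
  L: Z = jωL = j·628.3·0.12 = 0 + j75.4 Ω
  C: Z = 1/(jωC) = -j/(ω·C) = 0 - j26.31 Ω
Step 3 — Series combination: Z_total = R + L + C = 487 + j49.09 Ω = 489.5∠5.8° Ω.
Step 4 — Power factor: PF = cos(φ) = Re(Z)/|Z| = 487/489.47 = 0.995.
Step 5 — Type: Im(Z) = 49.09 ⇒ lagging (phase φ = 5.8°).

PF = 0.995 (lagging, φ = 5.8°)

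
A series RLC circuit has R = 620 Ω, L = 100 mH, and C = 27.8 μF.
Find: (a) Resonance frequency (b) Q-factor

Step 1 — Resonance condition Im(Z)=0 gives ω₀ = 1/√(LC).
Step 2 — ω₀ = 1/√(0.1·2.78e-05) = 599.8 rad/s.
Step 3 — f₀ = ω₀/(2π) = 95.45 Hz.
Step 4 — Series Q: Q = ω₀L/R = 599.8·0.1/620 = 0.09674.

(a) f₀ = 95.45 Hz  (b) Q = 0.09674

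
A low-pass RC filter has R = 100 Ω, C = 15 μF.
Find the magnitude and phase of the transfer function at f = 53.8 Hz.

Step 1 — Angular frequency: ω = 2π·53.8 = 338 rad/s.
Step 2 — Transfer function: H(jω) = 1/(1 + jωRC).
Step 3 — Denominator: 1 + jωRC = 1 + j·338·100·1.5e-05 = 1 + j0.5071.
Step 4 — H = 0.7955 - j0.4034.
Step 5 — Magnitude: |H| = 0.8919 (-1.0 dB); phase: φ = -26.9°.

|H| = 0.8919 (-1.0 dB), φ = -26.9°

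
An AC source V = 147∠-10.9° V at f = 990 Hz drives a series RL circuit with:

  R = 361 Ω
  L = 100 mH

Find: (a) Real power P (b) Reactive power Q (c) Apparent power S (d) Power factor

Step 1 — Angular frequency: ω = 2π·f = 2π·990 = 6220 rad/s.
Step 2 — Component impedances:
  R: Z = R = 361 Ω
  L: Z = jωL = j·6220·0.1 = 0 + j622 Ω
Step 3 — Series combination: Z_total = R + L = 361 + j622 Ω = 719.2∠59.9° Ω.
Step 4 — Source phasor: V = 147∠-10.9° V = 144.3 - j27.8 V.
Step 5 — Current: I = V / Z = 0.06732 - j0.193 A = 0.2044∠-70.8° A.
Step 6 — Complex power: S = V·I* = 15.08 + j25.99 VA.
Step 7 — Real power: P = Re(S) = 15.08 W.
Step 8 — Reactive power: Q = Im(S) = 25.99 VAR.
Step 9 — Apparent power: |S| = 30.05 VA.
Step 10 — Power factor: PF = P/|S| = 0.5019 (lagging).

(a) P = 15.08 W  (b) Q = 25.99 VAR  (c) S = 30.05 VA  (d) PF = 0.5019 (lagging)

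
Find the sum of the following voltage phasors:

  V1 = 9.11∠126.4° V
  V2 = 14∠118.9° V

Step 1 — Convert each phasor to rectangular form:
  V1 = 9.11·(cos(126.4°) + j·sin(126.4°)) = -5.406 + j7.333 V
  V2 = 14·(cos(118.9°) + j·sin(118.9°)) = -6.766 + j12.26 V
Step 2 — Sum components: V_total = -12.17 + j19.59 V.
Step 3 — Convert to polar: |V_total| = 23.06 V, ∠V_total = 121.9°.

V_total = 23.06∠121.9° V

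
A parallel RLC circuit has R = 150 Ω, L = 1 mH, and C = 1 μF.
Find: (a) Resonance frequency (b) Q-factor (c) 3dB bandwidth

Step 1 — Resonance: ω₀ = 1/√(LC) = 1/√(0.001·1e-06) = 3.162e+04 rad/s.
Step 2 — f₀ = ω₀/(2π) = 5033 Hz.
Step 3 — Parallel Q: Q = R/(ω₀L) = 150/(3.162e+04·0.001) = 4.743.
Step 4 — Bandwidth: Δω = ω₀/Q = 6667 rad/s; BW = Δω/(2π) = 1061 Hz.

(a) f₀ = 5033 Hz  (b) Q = 4.743  (c) BW = 1061 Hz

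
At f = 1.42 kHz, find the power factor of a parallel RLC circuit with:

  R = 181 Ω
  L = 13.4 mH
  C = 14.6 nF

Step 1 — Angular frequency: ω = 2π·f = 2π·1420 = 8922 rad/s.
Step 2 — Component impedances:
  R: Z = R = 181 Ω
  L: Z = jωL = j·8922·0.0134 = 0 + j119.6 Ω
  C: Z = 1/(jωC) = -j/(ω·C) = 0 - j7677 Ω
Step 3 — Parallel combination: 1/Z_total = 1/R + 1/L + 1/C; Z_total = 56.19 + j83.74 Ω = 100.8∠56.1° Ω.
Step 4 — Power factor: PF = cos(φ) = Re(Z)/|Z| = 56.191/100.85 = 0.5572.
Step 5 — Type: Im(Z) = 83.74 ⇒ lagging (phase φ = 56.1°).

PF = 0.5572 (lagging, φ = 56.1°)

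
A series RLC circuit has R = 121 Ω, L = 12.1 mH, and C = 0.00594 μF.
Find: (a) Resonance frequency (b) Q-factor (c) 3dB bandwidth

Step 1 — Resonance: ω₀ = 1/√(LC) = 1/√(0.0121·5.94e-09) = 1.18e+05 rad/s.
Step 2 — f₀ = ω₀/(2π) = 1.877e+04 Hz.
Step 3 — Series Q: Q = ω₀L/R = 1.18e+05·0.0121/121 = 11.8.
Step 4 — Bandwidth: Δω = ω₀/Q = 1e+04 rad/s; BW = Δω/(2π) = 1592 Hz.

(a) f₀ = 1.877e+04 Hz  (b) Q = 11.8  (c) BW = 1592 Hz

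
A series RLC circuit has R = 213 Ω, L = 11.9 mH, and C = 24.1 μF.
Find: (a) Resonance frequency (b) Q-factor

Step 1 — Resonance condition Im(Z)=0 gives ω₀ = 1/√(LC).
Step 2 — ω₀ = 1/√(0.0119·2.41e-05) = 1867 rad/s.
Step 3 — f₀ = ω₀/(2π) = 297.2 Hz.
Step 4 — Series Q: Q = ω₀L/R = 1867·0.0119/213 = 0.1043.

(a) f₀ = 297.2 Hz  (b) Q = 0.1043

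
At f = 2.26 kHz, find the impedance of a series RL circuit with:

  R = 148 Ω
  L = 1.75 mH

Step 1 — Angular frequency: ω = 2π·f = 2π·2260 = 1.42e+04 rad/s.
Step 2 — Component impedances:
  R: Z = R = 148 Ω
  L: Z = jωL = j·1.42e+04·0.00175 = 0 + j24.85 Ω
Step 3 — Series combination: Z_total = R + L = 148 + j24.85 Ω = 150.1∠9.5° Ω.

Z = 148 + j24.85 Ω = 150.1∠9.5° Ω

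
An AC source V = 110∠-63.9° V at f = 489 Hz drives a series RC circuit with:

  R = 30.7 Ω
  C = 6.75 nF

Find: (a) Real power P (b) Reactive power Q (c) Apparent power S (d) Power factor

Step 1 — Angular frequency: ω = 2π·f = 2π·489 = 3072 rad/s.
Step 2 — Component impedances:
  R: Z = R = 30.7 Ω
  C: Z = 1/(jωC) = -j/(ω·C) = 0 - j4.822e+04 Ω
Step 3 — Series combination: Z_total = R + C = 30.7 - j4.822e+04 Ω = 4.822e+04∠-90.0° Ω.
Step 4 — Source phasor: V = 110∠-63.9° V = 48.39 - j98.78 V.
Step 5 — Current: I = V / Z = 0.002049 + j0.001002 A = 0.002281∠26.1° A.
Step 6 — Complex power: S = V·I* = 0.0001598 - j0.2509 VA.
Step 7 — Real power: P = Re(S) = 0.0001598 W.
Step 8 — Reactive power: Q = Im(S) = -0.2509 VAR.
Step 9 — Apparent power: |S| = 0.2509 VA.
Step 10 — Power factor: PF = P/|S| = 0.0006367 (leading).

(a) P = 0.0001598 W  (b) Q = -0.2509 VAR  (c) S = 0.2509 VA  (d) PF = 0.0006367 (leading)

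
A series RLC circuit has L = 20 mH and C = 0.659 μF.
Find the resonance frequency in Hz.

Step 1 — Resonance condition Im(Z)=0 gives ω₀ = 1/√(LC).
Step 2 — ω₀ = 1/√(0.02·6.59e-07) = 8710 rad/s.
Step 3 — f₀ = ω₀/(2π) = 1386 Hz.

f₀ = 1386 Hz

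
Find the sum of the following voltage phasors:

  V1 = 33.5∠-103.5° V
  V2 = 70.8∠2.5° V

Step 1 — Convert each phasor to rectangular form:
  V1 = 33.5·(cos(-103.5°) + j·sin(-103.5°)) = -7.82 - j32.57 V
  V2 = 70.8·(cos(2.5°) + j·sin(2.5°)) = 70.73 + j3.088 V
Step 2 — Sum components: V_total = 62.91 - j29.49 V.
Step 3 — Convert to polar: |V_total| = 69.48 V, ∠V_total = -25.1°.

V_total = 69.48∠-25.1° V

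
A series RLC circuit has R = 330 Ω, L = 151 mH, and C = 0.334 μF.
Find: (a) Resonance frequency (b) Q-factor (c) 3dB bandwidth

Step 1 — Resonance condition Im(Z)=0 gives ω₀ = 1/√(LC).
Step 2 — ω₀ = 1/√(0.151·3.34e-07) = 4453 rad/s.
Step 3 — f₀ = ω₀/(2π) = 708.7 Hz.
Step 4 — Series Q: Q = ω₀L/R = 4453·0.151/330 = 2.038.
Step 5 — 3dB bandwidth: Δω = ω₀/Q = 2185 rad/s; BW = Δω/(2π) = 347.8 Hz.

(a) f₀ = 708.7 Hz  (b) Q = 2.038  (c) BW = 347.8 Hz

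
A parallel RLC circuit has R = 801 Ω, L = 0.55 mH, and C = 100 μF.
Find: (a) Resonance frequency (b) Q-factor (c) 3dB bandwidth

Step 1 — Resonance: ω₀ = 1/√(LC) = 1/√(0.00055·0.0001) = 4264 rad/s.
Step 2 — f₀ = ω₀/(2π) = 678.6 Hz.
Step 3 — Parallel Q: Q = R/(ω₀L) = 801/(4264·0.00055) = 341.5.
Step 4 — Bandwidth: Δω = ω₀/Q = 12.48 rad/s; BW = Δω/(2π) = 1.987 Hz.

(a) f₀ = 678.6 Hz  (b) Q = 341.5  (c) BW = 1.987 Hz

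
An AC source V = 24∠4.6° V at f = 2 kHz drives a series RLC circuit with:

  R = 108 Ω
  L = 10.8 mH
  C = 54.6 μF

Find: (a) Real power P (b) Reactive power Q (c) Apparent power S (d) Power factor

Step 1 — Angular frequency: ω = 2π·f = 2π·2000 = 1.257e+04 rad/s.
Step 2 — Component impedances:
  R: Z = R = 108 Ω
  L: Z = jωL = j·1.257e+04·0.0108 = 0 + j135.7 Ω
  C: Z = 1/(jωC) = -j/(ω·C) = 0 - j1.457 Ω
Step 3 — Series combination: Z_total = R + L + C = 108 + j134.3 Ω = 172.3∠51.2° Ω.
Step 4 — Source phasor: V = 24∠4.6° V = 23.92 + j1.925 V.
Step 5 — Current: I = V / Z = 0.09573 - j0.1012 A = 0.1393∠-46.6° A.
Step 6 — Complex power: S = V·I* = 2.095 + j2.605 VA.
Step 7 — Real power: P = Re(S) = 2.095 W.
Step 8 — Reactive power: Q = Im(S) = 2.605 VAR.
Step 9 — Apparent power: |S| = 3.343 VA.
Step 10 — Power factor: PF = P/|S| = 0.6268 (lagging).

(a) P = 2.095 W  (b) Q = 2.605 VAR  (c) S = 3.343 VA  (d) PF = 0.6268 (lagging)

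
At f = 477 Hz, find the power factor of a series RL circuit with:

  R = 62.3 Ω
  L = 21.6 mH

Step 1 — Angular frequency: ω = 2π·f = 2π·477 = 2997 rad/s.
Step 2 — Component impedances:
  R: Z = R = 62.3 Ω
  L: Z = jωL = j·2997·0.0216 = 0 + j64.74 Ω
Step 3 — Series combination: Z_total = R + L = 62.3 + j64.74 Ω = 89.85∠46.1° Ω.
Step 4 — Power factor: PF = cos(φ) = Re(Z)/|Z| = 62.3/89.85 = 0.6934.
Step 5 — Type: Im(Z) = 64.74 ⇒ lagging (phase φ = 46.1°).

PF = 0.6934 (lagging, φ = 46.1°)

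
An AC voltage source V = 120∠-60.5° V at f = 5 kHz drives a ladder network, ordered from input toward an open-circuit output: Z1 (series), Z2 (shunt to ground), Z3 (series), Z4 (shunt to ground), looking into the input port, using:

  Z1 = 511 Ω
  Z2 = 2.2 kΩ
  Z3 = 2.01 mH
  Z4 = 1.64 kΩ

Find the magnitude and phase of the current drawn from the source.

Step 1 — Angular frequency: ω = 2π·f = 2π·5000 = 3.142e+04 rad/s.
Step 2 — Component impedances:
  Z1: Z = R = 511 Ω
  Z2: Z = R = 2200 Ω
  Z3: Z = jωL = j·3.142e+04·0.00201 = 0 + j63.15 Ω
  Z4: Z = R = 1640 Ω
Step 3 — Ladder network (open output): work backward from the far end, alternating series and parallel combinations. Z_in = 1451 + j20.72 Ω = 1451∠0.8° Ω.
Step 4 — Source phasor: V = 120∠-60.5° V = 59.09 - j104.4 V.
Step 5 — Ohm's law: I = V / Z_total = (59.09 - j104.4) / (1451 + j20.72) = 0.03969 - j0.07255 A.
Step 6 — Convert to polar: |I| = 0.0827 A, ∠I = -61.3°.

I = 0.0827∠-61.3° A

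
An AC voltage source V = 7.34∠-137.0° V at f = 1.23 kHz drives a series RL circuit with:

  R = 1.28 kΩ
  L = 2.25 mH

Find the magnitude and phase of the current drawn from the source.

Step 1 — Angular frequency: ω = 2π·f = 2π·1230 = 7728 rad/s.
Step 2 — Component impedances:
  R: Z = R = 1280 Ω
  L: Z = jωL = j·7728·0.00225 = 0 + j17.39 Ω
Step 3 — Series combination: Z_total = R + L = 1280 + j17.39 Ω = 1280∠0.8° Ω.
Step 4 — Source phasor: V = 7.34∠-137.0° V = -5.368 - j5.006 V.
Step 5 — Ohm's law: I = V / Z_total = (-5.368 - j5.006) / (1280 + j17.39) = -0.004246 - j0.003853 A.
Step 6 — Convert to polar: |I| = 0.005734 A, ∠I = -137.8°.

I = 0.005734∠-137.8° A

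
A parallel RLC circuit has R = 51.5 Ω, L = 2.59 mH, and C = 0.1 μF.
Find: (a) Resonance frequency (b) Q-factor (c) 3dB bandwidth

Step 1 — Resonance: ω₀ = 1/√(LC) = 1/√(0.00259·1e-07) = 6.214e+04 rad/s.
Step 2 — f₀ = ω₀/(2π) = 9889 Hz.
Step 3 — Parallel Q: Q = R/(ω₀L) = 51.5/(6.214e+04·0.00259) = 0.32.
Step 4 — Bandwidth: Δω = ω₀/Q = 1.942e+05 rad/s; BW = Δω/(2π) = 3.09e+04 Hz.

(a) f₀ = 9889 Hz  (b) Q = 0.32  (c) BW = 3.09e+04 Hz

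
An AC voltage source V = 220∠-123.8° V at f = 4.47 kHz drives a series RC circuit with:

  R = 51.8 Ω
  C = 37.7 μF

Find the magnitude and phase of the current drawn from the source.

Step 1 — Angular frequency: ω = 2π·f = 2π·4470 = 2.809e+04 rad/s.
Step 2 — Component impedances:
  R: Z = R = 51.8 Ω
  C: Z = 1/(jωC) = -j/(ω·C) = 0 - j0.9444 Ω
Step 3 — Series combination: Z_total = R + C = 51.8 - j0.9444 Ω = 51.81∠-1.0° Ω.
Step 4 — Source phasor: V = 220∠-123.8° V = -122.4 - j182.8 V.
Step 5 — Ohm's law: I = V / Z_total = (-122.4 - j182.8) / (51.8 - j0.9444) = -2.298 - j3.571 A.
Step 6 — Convert to polar: |I| = 4.246 A, ∠I = -122.8°.

I = 4.246∠-122.8° A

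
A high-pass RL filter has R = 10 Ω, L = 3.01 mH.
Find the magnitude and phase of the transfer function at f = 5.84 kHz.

Step 1 — Angular frequency: ω = 2π·5840 = 3.669e+04 rad/s.
Step 2 — Transfer function: H(jω) = jωL/(R + jωL).
Step 3 — Numerator jωL = j·110.4; denominator R + jωL = 10 + j110.4.
Step 4 — H = 0.9919 + j0.0898.
Step 5 — Magnitude: |H| = 0.9959 (-0.0 dB); phase: φ = 5.2°.

|H| = 0.9959 (-0.0 dB), φ = 5.2°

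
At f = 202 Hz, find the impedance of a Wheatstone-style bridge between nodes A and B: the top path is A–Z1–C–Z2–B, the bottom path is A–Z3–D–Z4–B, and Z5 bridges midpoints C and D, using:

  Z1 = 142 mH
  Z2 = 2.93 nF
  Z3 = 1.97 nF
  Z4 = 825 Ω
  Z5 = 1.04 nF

Step 1 — Angular frequency: ω = 2π·f = 2π·202 = 1269 rad/s.
Step 2 — Component impedances:
  Z1: Z = jωL = j·1269·0.142 = 0 + j180.2 Ω
  Z2: Z = 1/(jωC) = -j/(ω·C) = 0 - j2.689e+05 Ω
  Z3: Z = 1/(jωC) = -j/(ω·C) = 0 - j3.999e+05 Ω
  Z4: Z = R = 825 Ω
  Z5: Z = 1/(jωC) = -j/(ω·C) = 0 - j7.576e+05 Ω
Step 3 — Bridge requires nodal analysis (the Z5 bridge couples midpoints C and D, so the two paths cannot be reduced to a simple series/parallel combination). Setting node B to ground and injecting 1 A at node A, the 3-node admittance system at A, C, D solves to V_A = Z_AB = 211.7 - j1.326e+05 Ω = 1.326e+05∠-89.9° Ω.

Z = 211.7 - j1.326e+05 Ω = 1.326e+05∠-89.9° Ω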